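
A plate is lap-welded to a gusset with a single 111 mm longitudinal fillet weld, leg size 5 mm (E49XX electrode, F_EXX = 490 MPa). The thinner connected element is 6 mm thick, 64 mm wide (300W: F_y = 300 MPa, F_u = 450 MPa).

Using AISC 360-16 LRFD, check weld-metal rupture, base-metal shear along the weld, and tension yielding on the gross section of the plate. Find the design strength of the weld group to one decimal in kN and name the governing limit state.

86.5 kN (weld metal governs)

Weld metal: throat = 0.707×5 = 3.535 mm, L = 111 mm. φR_n = 0.75 × 0.6 × 490 × 3.535 × 111 = 86.5 kN.
Base metal shear (6 mm plate): yield φR_n = 1.0×0.6×300×6×111 = 119.9 kN; rupture φR_n = 0.75×0.6×450×6×111 = 134.9 kN; take 119.9 kN (yield).
Tension yield (gross): A_g = 64×6 = 384 mm². φR_n = 0.90 × 300 × 384 = 103.7 kN.
Governing: min(86.5, 119.9, 103.7) = 86.5 kN → weld metal.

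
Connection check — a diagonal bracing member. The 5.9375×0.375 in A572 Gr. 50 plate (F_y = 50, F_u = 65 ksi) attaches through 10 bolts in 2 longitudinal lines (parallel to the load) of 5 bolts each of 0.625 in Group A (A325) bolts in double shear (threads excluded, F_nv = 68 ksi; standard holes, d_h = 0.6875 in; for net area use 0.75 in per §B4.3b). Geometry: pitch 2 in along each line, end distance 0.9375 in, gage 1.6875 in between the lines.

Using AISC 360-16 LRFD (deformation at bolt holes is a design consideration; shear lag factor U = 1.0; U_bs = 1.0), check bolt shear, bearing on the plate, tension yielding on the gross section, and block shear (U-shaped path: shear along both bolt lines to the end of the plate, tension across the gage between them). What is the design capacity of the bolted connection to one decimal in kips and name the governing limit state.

Bolt shear: A_b = π(0.625)²/4 = 0.3068 in². φR_n = 0.75 × 68 × 0.3068 × 10 × 2 = 312.9 kips.
Bearing (0.375 in plate, F_u = 65 ksi): end bolts L_c = 0.9375 − 0.6875/2 = 0.59375, R_n = min(1.2×0.59375×0.375×65, 2.4×0.625×0.375×65) = 17.367 kips/bolt; interior L_c = 2 − 0.6875 = 1.3125, R_n = 36.563 kips/bolt. φR_n = 0.75 × (2×17.367 + 8×36.563) = 245.4 kips.
Tension yield (gross): A_g = 5.9375×0.375 = 2.2266 in². φR_n = 0.90 × 50 × 2.2266 = 100.2 kips.
Block shear: shear path 2×[0.9375+4×2] = 2×8.9375 in, A_gv = 6.7031, A_nv = 2×(8.9375 − 4.5×0.75)×0.375 = 4.1719 in²; tension across gage: (1.6875 − 1×0.75)×0.375 = 0.35156 in². R_n = min(0.6×65×4.1719, 0.6×50×6.7031) + 1.0×65×0.35156 = min(162.7, 201.09) + 22.851 = 185.55 kips. φR_n = 0.75 × 185.55 = 139.2 kips.
Governing: min(312.9, 245.4, 100.2, 139.2) = 100.2 kips → gross-section yield.

100.2 kips (gross-section yield governs)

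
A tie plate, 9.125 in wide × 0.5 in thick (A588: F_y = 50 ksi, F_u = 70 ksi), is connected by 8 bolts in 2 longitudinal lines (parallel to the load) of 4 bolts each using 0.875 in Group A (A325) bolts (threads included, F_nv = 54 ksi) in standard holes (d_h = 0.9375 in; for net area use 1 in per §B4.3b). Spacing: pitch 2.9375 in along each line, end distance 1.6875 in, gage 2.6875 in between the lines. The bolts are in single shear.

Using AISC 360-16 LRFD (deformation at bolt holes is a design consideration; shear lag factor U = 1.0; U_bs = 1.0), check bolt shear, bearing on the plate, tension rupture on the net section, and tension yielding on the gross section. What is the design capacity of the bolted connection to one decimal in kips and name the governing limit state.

Bolt shear: A_b = π(0.875)²/4 = 0.60132 in². φR_n = 0.75 × 54 × 0.60132 × 8 × 1 = 194.8 kips.
Bearing (0.5 in plate, F_u = 70 ksi): end bolts L_c = 1.6875 − 0.9375/2 = 1.21875, R_n = min(1.2×1.21875×0.5×70, 2.4×0.875×0.5×70) = 51.188 kips/bolt; interior L_c = 2.9375 − 0.9375 = 2, R_n = 73.5 kips/bolt. φR_n = 0.75 × (2×51.188 + 6×73.5) = 407.5 kips.
Tension rupture (net): A_n = (9.125 − 2×1)×0.5 = 3.5625 in² (U = 1.0, A_e = A_n). φR_n = 0.75 × 70 × 3.5625 = 187.0 kips.
Tension yield (gross): A_g = 9.125×0.5 = 4.5625 in². φR_n = 0.90 × 50 × 4.5625 = 205.3 kips.
Governing: min(194.8, 407.5, 187.0, 205.3) = 187.0 kips → net-section rupture.

187.0 kips (net-section rupture governs)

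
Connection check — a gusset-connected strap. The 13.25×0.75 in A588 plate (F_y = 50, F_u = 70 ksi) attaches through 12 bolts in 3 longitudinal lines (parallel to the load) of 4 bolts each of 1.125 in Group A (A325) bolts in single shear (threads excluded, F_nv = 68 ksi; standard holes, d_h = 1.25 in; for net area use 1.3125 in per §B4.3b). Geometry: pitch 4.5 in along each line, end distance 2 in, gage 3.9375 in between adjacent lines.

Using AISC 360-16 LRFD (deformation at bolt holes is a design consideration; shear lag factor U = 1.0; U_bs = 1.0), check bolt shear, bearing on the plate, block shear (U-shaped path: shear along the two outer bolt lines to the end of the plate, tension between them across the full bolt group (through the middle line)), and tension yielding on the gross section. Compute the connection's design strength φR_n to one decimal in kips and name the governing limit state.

447.2 kips (gross-section yield governs)

Bolt shear: A_b = π(1.125)²/4 = 0.99402 in². φR_n = 0.75 × 68 × 0.99402 × 12 × 1 = 608.3 kips.
Bearing (0.75 in plate, F_u = 70 ksi): end bolts L_c = 2 − 1.25/2 = 1.375, R_n = min(1.2×1.375×0.75×70, 2.4×1.125×0.75×70) = 86.625 kips/bolt; interior L_c = 4.5 − 1.25 = 3.25, R_n = 141.75 kips/bolt. φR_n = 0.75 × (3×86.625 + 9×141.75) = 1151.7 kips.
Block shear: shear path 2×[2+3×4.5] = 2×15.5 in, A_gv = 23.25, A_nv = 2×(15.5 − 3.5×1.3125)×0.75 = 16.359 in²; tension across gage: (7.875 − 2×1.3125)×0.75 = 3.9375 in². R_n = min(0.6×70×16.359, 0.6×50×23.25) + 1.0×70×3.9375 = min(687.08, 697.5) + 275.63 = 962.71 kips. φR_n = 0.75 × 962.71 = 722.0 kips.
Tension yield (gross): A_g = 13.25×0.75 = 9.9375 in². φR_n = 0.90 × 50 × 9.9375 = 447.2 kips.
Governing: min(608.3, 1151.7, 722.0, 447.2) = 447.2 kips → gross-section yield.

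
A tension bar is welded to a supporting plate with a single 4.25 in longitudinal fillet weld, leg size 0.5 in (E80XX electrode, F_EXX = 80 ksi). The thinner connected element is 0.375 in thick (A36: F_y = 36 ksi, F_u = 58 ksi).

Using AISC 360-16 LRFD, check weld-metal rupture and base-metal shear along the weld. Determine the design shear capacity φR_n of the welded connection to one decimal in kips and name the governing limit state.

34.4 kips (base-metal shear governs)

Weld metal: throat = 0.707×0.5 = 0.3535 in, L = 4.25 in. φR_n = 0.75 × 0.6 × 80 × 0.3535 × 4.25 = 54.1 kips.
Base metal shear (0.375 in plate): yield φR_n = 1.0×0.6×36×0.375×4.25 = 34.4 kips; rupture φR_n = 0.75×0.6×58×0.375×4.25 = 41.6 kips; take 34.4 kips (yield).
Governing: min(54.1, 34.4) = 34.4 kips → base-metal shear.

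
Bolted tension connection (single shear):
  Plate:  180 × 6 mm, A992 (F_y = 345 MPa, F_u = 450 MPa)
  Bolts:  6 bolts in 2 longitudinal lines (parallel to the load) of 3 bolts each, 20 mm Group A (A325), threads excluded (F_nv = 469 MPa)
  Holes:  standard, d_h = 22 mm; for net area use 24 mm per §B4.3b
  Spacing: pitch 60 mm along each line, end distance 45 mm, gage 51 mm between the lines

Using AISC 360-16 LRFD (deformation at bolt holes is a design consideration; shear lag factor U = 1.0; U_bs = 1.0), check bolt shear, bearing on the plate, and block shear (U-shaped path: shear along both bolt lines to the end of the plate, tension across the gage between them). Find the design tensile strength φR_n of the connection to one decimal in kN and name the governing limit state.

309.8 kN (block shear governs)

Bolt shear: A_b = π(20)²/4 = 314.16 mm². φR_n = 0.75 × 469 × 314.16 × 6 × 1 = 663.0 kN.
Bearing (6 mm plate, F_u = 450 MPa): end bolts L_c = 45 − 22/2 = 34, R_n = min(1.2×34×6×450, 2.4×20×6×450) = 110.16 kN/bolt; interior L_c = 60 − 22 = 38, R_n = 123.12 kN/bolt. φR_n = 0.75 × (2×110.16 + 4×123.12) = 534.6 kN.
Block shear: shear path 2×[45+2×60] = 2×165 mm, A_gv = 1980, A_nv = 2×(165 − 2.5×24)×6 = 1260 mm²; tension across gage: (51 − 1×24)×6 = 162 mm². R_n = min(0.6×450×1260, 0.6×345×1980) + 1.0×450×162 = min(340.2, 409.86) + 72.9 = 413.1 kN. φR_n = 0.75 × 413.1 = 309.8 kN.
Governing: min(663.0, 534.6, 309.8) = 309.8 kN → block shear.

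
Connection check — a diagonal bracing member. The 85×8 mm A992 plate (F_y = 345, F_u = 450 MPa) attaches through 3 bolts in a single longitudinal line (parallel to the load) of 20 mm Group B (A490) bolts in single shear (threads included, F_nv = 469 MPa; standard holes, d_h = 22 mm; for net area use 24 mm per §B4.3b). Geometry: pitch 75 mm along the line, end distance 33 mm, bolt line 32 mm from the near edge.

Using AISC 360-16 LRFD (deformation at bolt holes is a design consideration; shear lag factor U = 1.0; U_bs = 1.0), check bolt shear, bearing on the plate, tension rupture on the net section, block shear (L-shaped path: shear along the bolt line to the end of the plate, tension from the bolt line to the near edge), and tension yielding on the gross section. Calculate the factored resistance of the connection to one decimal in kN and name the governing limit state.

164.7 kN (net-section rupture governs)

Bolt shear: A_b = π(20)²/4 = 314.16 mm². φR_n = 0.75 × 469 × 314.16 × 3 × 1 = 331.5 kN.
Bearing (8 mm plate, F_u = 450 MPa): end bolts L_c = 33 − 22/2 = 22, R_n = min(1.2×22×8×450, 2.4×20×8×450) = 95.04 kN/bolt; interior L_c = 75 − 22 = 53, R_n = 172.8 kN/bolt. φR_n = 0.75 × (1×95.04 + 2×172.8) = 330.5 kN.
Tension rupture (net): A_n = (85 − 1×24)×8 = 488 mm² (U = 1.0, A_e = A_n). φR_n = 0.75 × 450 × 488 = 164.7 kN.
Block shear: shear path 1×[33+2×75] = 1×183 mm, A_gv = 1464, A_nv = 1×(183 − 2.5×24)×8 = 984 mm²; tension to near edge: (32 − 0.5×24)×8 = 160 mm². R_n = min(0.6×450×984, 0.6×345×1464) + 1.0×450×160 = min(265.68, 303.05) + 72 = 337.68 kN. φR_n = 0.75 × 337.68 = 253.3 kN.
Tension yield (gross): A_g = 85×8 = 680 mm². φR_n = 0.90 × 345 × 680 = 211.1 kN.
Governing: min(331.5, 330.5, 164.7, 253.3, 211.1) = 164.7 kN → net-section rupture.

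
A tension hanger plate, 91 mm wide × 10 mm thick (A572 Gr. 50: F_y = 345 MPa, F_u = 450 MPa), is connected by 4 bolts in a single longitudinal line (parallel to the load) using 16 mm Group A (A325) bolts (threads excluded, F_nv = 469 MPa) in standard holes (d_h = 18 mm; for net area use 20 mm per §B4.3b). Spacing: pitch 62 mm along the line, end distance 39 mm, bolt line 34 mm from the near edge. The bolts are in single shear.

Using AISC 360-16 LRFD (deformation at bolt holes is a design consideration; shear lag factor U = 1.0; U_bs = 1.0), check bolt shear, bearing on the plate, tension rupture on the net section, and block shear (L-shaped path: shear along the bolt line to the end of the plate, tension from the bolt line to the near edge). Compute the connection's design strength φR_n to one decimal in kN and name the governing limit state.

239.6 kN (net-section rupture governs)

Bolt shear: A_b = π(16)²/4 = 201.06 mm². φR_n = 0.75 × 469 × 201.06 × 4 × 1 = 282.9 kN.
Bearing (10 mm plate, F_u = 450 MPa): end bolts L_c = 39 − 18/2 = 30, R_n = min(1.2×30×10×450, 2.4×16×10×450) = 162 kN/bolt; interior L_c = 62 − 18 = 44, R_n = 172.8 kN/bolt. φR_n = 0.75 × (1×162 + 3×172.8) = 510.3 kN.
Tension rupture (net): A_n = (91 − 1×20)×10 = 710 mm² (U = 1.0, A_e = A_n). φR_n = 0.75 × 450 × 710 = 239.6 kN.
Block shear: shear path 1×[39+3×62] = 1×225 mm, A_gv = 2250, A_nv = 1×(225 − 3.5×20)×10 = 1550 mm²; tension to near edge: (34 − 0.5×20)×10 = 240 mm². R_n = min(0.6×450×1550, 0.6×345×2250) + 1.0×450×240 = min(418.5, 465.75) + 108 = 526.5 kN. φR_n = 0.75 × 526.5 = 394.9 kN.
Governing: min(282.9, 510.3, 239.6, 394.9) = 239.6 kN → net-section rupture.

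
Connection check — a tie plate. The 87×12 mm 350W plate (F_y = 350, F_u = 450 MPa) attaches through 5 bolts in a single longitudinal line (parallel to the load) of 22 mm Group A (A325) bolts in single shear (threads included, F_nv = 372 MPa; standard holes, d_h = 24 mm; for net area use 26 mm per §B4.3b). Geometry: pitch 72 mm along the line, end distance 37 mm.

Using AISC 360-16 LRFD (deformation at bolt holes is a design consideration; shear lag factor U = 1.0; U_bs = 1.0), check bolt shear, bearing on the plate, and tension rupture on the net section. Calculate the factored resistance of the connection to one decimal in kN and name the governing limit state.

247.1 kN (net-section rupture governs)

Bolt shear: A_b = π(22)²/4 = 380.13 mm². φR_n = 0.75 × 372 × 380.13 × 5 × 1 = 530.3 kN.
Bearing (12 mm plate, F_u = 450 MPa): end bolts L_c = 37 − 24/2 = 25, R_n = min(1.2×25×12×450, 2.4×22×12×450) = 162 kN/bolt; interior L_c = 72 − 24 = 48, R_n = 285.12 kN/bolt. φR_n = 0.75 × (1×162 + 4×285.12) = 976.9 kN.
Tension rupture (net): A_n = (87 − 1×26)×12 = 732 mm² (U = 1.0, A_e = A_n). φR_n = 0.75 × 450 × 732 = 247.1 kN.
Governing: min(530.3, 976.9, 247.1) = 247.1 kN → net-section rupture.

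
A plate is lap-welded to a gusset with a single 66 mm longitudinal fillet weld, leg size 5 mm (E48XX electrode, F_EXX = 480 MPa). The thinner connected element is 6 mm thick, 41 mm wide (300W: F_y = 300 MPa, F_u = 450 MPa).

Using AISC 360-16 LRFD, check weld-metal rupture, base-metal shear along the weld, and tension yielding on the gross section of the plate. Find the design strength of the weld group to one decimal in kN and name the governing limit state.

50.4 kN (weld metal governs)

Weld metal: throat = 0.707×5 = 3.535 mm, L = 66 mm. φR_n = 0.75 × 0.6 × 480 × 3.535 × 66 = 50.4 kN.
Base metal shear (6 mm plate): yield φR_n = 1.0×0.6×300×6×66 = 71.3 kN; rupture φR_n = 0.75×0.6×450×6×66 = 80.2 kN; take 71.3 kN (yield).
Tension yield (gross): A_g = 41×6 = 246 mm². φR_n = 0.90 × 300 × 246 = 66.4 kN.
Governing: min(50.4, 71.3, 66.4) = 50.4 kN → weld metal.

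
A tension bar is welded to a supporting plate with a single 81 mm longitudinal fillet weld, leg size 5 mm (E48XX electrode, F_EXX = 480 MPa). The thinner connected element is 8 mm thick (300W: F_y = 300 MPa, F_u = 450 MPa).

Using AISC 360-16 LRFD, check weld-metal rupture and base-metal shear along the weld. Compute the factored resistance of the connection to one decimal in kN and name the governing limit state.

Weld metal: throat = 0.707×5 = 3.535 mm, L = 81 mm. φR_n = 0.75 × 0.6 × 480 × 3.535 × 81 = 61.8 kN.
Base metal shear (8 mm plate): yield φR_n = 1.0×0.6×300×8×81 = 116.6 kN; rupture φR_n = 0.75×0.6×450×8×81 = 131.2 kN; take 116.6 kN (yield).
Governing: min(61.8, 116.6) = 61.8 kN → weld metal.

61.8 kN (weld metal governs)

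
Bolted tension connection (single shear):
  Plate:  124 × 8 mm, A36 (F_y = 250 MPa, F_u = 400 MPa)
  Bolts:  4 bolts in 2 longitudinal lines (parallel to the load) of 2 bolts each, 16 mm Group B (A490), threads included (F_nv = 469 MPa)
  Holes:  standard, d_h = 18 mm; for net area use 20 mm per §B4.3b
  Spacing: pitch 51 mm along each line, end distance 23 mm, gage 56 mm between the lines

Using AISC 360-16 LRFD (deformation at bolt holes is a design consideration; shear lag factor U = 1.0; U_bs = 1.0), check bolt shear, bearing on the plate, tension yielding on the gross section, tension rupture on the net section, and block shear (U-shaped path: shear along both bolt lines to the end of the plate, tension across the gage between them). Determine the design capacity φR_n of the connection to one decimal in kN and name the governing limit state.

Bolt shear: A_b = π(16)²/4 = 201.06 mm². φR_n = 0.75 × 469 × 201.06 × 4 × 1 = 282.9 kN.
Bearing (8 mm plate, F_u = 400 MPa): end bolts L_c = 23 − 18/2 = 14, R_n = min(1.2×14×8×400, 2.4×16×8×400) = 53.76 kN/bolt; interior L_c = 51 − 18 = 33, R_n = 122.88 kN/bolt. φR_n = 0.75 × (2×53.76 + 2×122.88) = 265.0 kN.
Tension yield (gross): A_g = 124×8 = 992 mm². φR_n = 0.90 × 250 × 992 = 223.2 kN.
Tension rupture (net): A_n = (124 − 2×20)×8 = 672 mm² (U = 1.0, A_e = A_n). φR_n = 0.75 × 400 × 672 = 201.6 kN.
Block shear: shear path 2×[23+1×51] = 2×74 mm, A_gv = 1184, A_nv = 2×(74 − 1.5×20)×8 = 704 mm²; tension across gage: (56 − 1×20)×8 = 288 mm². R_n = min(0.6×400×704, 0.6×250×1184) + 1.0×400×288 = min(168.96, 177.6) + 115.2 = 284.16 kN. φR_n = 0.75 × 284.16 = 213.1 kN.
Governing: min(282.9, 265.0, 223.2, 201.6, 213.1) = 201.6 kN → net-section rupture.

201.6 kN (net-section rupture governs)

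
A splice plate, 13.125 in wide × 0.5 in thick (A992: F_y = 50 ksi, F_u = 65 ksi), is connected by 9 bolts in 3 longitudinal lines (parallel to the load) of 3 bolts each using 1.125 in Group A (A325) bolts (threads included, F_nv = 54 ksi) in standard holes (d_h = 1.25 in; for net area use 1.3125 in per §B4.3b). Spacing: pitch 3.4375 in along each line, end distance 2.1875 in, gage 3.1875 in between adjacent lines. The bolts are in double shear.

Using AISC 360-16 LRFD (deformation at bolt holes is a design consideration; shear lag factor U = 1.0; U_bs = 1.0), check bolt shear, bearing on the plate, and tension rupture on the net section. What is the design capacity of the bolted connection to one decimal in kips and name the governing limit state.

223.9 kips (net-section rupture governs)

Bolt shear: A_b = π(1.125)²/4 = 0.99402 in². φR_n = 0.75 × 54 × 0.99402 × 9 × 2 = 724.6 kips.
Bearing (0.5 in plate, F_u = 65 ksi): end bolts L_c = 2.1875 − 1.25/2 = 1.5625, R_n = min(1.2×1.5625×0.5×65, 2.4×1.125×0.5×65) = 60.938 kips/bolt; interior L_c = 3.4375 − 1.25 = 2.1875, R_n = 85.313 kips/bolt. φR_n = 0.75 × (3×60.938 + 6×85.313) = 521.0 kips.
Tension rupture (net): A_n = (13.125 − 3×1.3125)×0.5 = 4.5938 in² (U = 1.0, A_e = A_n). φR_n = 0.75 × 65 × 4.5938 = 223.9 kips.
Governing: min(724.6, 521.0, 223.9) = 223.9 kips → net-section rupture.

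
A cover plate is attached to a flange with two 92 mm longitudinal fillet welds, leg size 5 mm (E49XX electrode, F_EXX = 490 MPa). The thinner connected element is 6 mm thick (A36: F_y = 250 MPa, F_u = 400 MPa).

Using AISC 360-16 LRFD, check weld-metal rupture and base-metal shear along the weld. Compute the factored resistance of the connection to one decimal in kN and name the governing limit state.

143.4 kN (weld metal governs)

Weld metal: throat = 0.707×5 = 3.535 mm, L = 2×92 = 184 mm. φR_n = 0.75 × 0.6 × 490 × 3.535 × 184 = 143.4 kN.
Base metal shear (6 mm plate): yield φR_n = 1.0×0.6×250×6×184 = 165.6 kN; rupture φR_n = 0.75×0.6×400×6×184 = 198.7 kN; take 165.6 kN (yield).
Governing: min(143.4, 165.6) = 143.4 kN → weld metal.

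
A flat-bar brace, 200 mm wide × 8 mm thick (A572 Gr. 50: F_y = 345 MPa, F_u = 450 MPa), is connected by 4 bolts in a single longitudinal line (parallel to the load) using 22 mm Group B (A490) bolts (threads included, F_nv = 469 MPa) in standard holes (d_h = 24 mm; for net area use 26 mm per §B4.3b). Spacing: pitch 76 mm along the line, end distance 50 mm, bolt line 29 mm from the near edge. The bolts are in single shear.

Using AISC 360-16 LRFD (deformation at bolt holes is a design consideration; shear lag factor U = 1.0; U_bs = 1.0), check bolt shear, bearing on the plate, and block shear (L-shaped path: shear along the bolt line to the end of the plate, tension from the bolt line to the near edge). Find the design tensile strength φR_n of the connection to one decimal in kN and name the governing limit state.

346.1 kN (block shear governs)

Bolt shear: A_b = π(22)²/4 = 380.13 mm². φR_n = 0.75 × 469 × 380.13 × 4 × 1 = 534.8 kN.
Bearing (8 mm plate, F_u = 450 MPa): end bolts L_c = 50 − 24/2 = 38, R_n = min(1.2×38×8×450, 2.4×22×8×450) = 164.16 kN/bolt; interior L_c = 76 − 24 = 52, R_n = 190.08 kN/bolt. φR_n = 0.75 × (1×164.16 + 3×190.08) = 550.8 kN.
Block shear: shear path 1×[50+3×76] = 1×278 mm, A_gv = 2224, A_nv = 1×(278 − 3.5×26)×8 = 1496 mm²; tension to near edge: (29 − 0.5×26)×8 = 128 mm². R_n = min(0.6×450×1496, 0.6×345×2224) + 1.0×450×128 = min(403.92, 460.37) + 57.6 = 461.52 kN. φR_n = 0.75 × 461.52 = 346.1 kN.
Governing: min(534.8, 550.8, 346.1) = 346.1 kN → block shear.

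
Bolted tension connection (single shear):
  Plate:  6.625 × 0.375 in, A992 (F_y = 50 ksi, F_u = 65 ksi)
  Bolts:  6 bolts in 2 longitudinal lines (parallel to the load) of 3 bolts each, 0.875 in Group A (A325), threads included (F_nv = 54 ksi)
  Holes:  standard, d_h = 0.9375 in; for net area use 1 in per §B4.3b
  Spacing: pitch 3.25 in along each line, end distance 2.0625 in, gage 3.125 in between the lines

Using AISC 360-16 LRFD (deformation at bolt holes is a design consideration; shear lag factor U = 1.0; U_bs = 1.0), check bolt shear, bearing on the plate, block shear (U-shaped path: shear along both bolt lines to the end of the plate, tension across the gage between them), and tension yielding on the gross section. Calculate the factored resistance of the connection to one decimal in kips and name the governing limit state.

Bolt shear: A_b = π(0.875)²/4 = 0.60132 in². φR_n = 0.75 × 54 × 0.60132 × 6 × 1 = 146.1 kips.
Bearing (0.375 in plate, F_u = 65 ksi): end bolts L_c = 2.0625 − 0.9375/2 = 1.59375, R_n = min(1.2×1.59375×0.375×65, 2.4×0.875×0.375×65) = 46.617 kips/bolt; interior L_c = 3.25 − 0.9375 = 2.3125, R_n = 51.188 kips/bolt. φR_n = 0.75 × (2×46.617 + 4×51.188) = 223.5 kips.
Block shear: shear path 2×[2.0625+2×3.25] = 2×8.5625 in, A_gv = 6.4219, A_nv = 2×(8.5625 − 2.5×1)×0.375 = 4.5469 in²; tension across gage: (3.125 − 1×1)×0.375 = 0.79688 in². R_n = min(0.6×65×4.5469, 0.6×50×6.4219) + 1.0×65×0.79688 = min(177.33, 192.66) + 51.797 = 229.13 kips. φR_n = 0.75 × 229.13 = 171.8 kips.
Tension yield (gross): A_g = 6.625×0.375 = 2.4844 in². φR_n = 0.90 × 50 × 2.4844 = 111.8 kips.
Governing: min(146.1, 223.5, 171.8, 111.8) = 111.8 kips → gross-section yield.

111.8 kips (gross-section yield governs)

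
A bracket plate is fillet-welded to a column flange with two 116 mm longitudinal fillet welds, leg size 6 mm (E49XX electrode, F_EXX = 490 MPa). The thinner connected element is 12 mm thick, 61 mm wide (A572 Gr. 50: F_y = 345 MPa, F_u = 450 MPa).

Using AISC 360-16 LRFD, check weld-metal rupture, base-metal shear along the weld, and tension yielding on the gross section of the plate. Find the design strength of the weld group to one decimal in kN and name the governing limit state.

Weld metal: throat = 0.707×6 = 4.242 mm, L = 2×116 = 232 mm. φR_n = 0.75 × 0.6 × 490 × 4.242 × 232 = 217.0 kN.
Base metal shear (12 mm plate): yield φR_n = 1.0×0.6×345×12×232 = 576.3 kN; rupture φR_n = 0.75×0.6×450×12×232 = 563.8 kN; take 563.8 kN (rupture).
Tension yield (gross): A_g = 61×12 = 732 mm². φR_n = 0.90 × 345 × 732 = 227.3 kN.
Governing: min(217.0, 563.8, 227.3) = 217.0 kN → weld metal.

217.0 kN (weld metal governs)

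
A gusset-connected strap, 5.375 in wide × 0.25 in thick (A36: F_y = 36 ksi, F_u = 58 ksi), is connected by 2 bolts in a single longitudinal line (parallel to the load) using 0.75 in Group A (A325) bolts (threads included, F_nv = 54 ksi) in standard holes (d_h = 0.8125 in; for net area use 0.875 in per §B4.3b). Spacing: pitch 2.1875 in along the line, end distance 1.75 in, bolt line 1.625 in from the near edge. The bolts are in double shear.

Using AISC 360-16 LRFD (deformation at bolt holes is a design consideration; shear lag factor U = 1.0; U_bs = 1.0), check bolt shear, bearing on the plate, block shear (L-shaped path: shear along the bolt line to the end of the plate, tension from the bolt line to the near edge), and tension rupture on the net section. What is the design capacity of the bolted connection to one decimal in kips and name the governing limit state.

28.9 kips (block shear governs)

Bolt shear: A_b = π(0.75)²/4 = 0.44179 in². φR_n = 0.75 × 54 × 0.44179 × 2 × 2 = 71.6 kips.
Bearing (0.25 in plate, F_u = 58 ksi): end bolts L_c = 1.75 − 0.8125/2 = 1.34375, R_n = min(1.2×1.34375×0.25×58, 2.4×0.75×0.25×58) = 23.381 kips/bolt; interior L_c = 2.1875 − 0.8125 = 1.375, R_n = 23.925 kips/bolt. φR_n = 0.75 × (1×23.381 + 1×23.925) = 35.5 kips.
Block shear: shear path 1×[1.75+1×2.1875] = 1×3.9375 in, A_gv = 0.98438, A_nv = 1×(3.9375 − 1.5×0.875)×0.25 = 0.65625 in²; tension to near edge: (1.625 − 0.5×0.875)×0.25 = 0.29688 in². R_n = min(0.6×58×0.65625, 0.6×36×0.98438) + 1.0×58×0.29688 = min(22.838, 21.263) + 17.219 = 38.482 kips. φR_n = 0.75 × 38.482 = 28.9 kips.
Tension rupture (net): A_n = (5.375 − 1×0.875)×0.25 = 1.125 in² (U = 1.0, A_e = A_n). φR_n = 0.75 × 58 × 1.125 = 48.9 kips.
Governing: min(71.6, 35.5, 28.9, 48.9) = 28.9 kips → block shear.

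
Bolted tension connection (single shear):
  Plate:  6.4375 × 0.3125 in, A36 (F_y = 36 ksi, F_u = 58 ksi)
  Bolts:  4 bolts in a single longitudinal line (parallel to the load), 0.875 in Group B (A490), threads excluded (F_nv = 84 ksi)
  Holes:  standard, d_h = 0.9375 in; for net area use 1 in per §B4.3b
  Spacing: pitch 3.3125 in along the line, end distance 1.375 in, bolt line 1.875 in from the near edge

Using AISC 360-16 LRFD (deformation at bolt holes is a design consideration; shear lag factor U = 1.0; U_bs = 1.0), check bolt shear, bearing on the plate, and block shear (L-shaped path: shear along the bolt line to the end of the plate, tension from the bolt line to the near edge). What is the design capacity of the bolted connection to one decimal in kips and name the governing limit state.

76.0 kips (block shear governs)

Bolt shear: A_b = π(0.875)²/4 = 0.60132 in². φR_n = 0.75 × 84 × 0.60132 × 4 × 1 = 151.5 kips.
Bearing (0.3125 in plate, F_u = 58 ksi): end bolts L_c = 1.375 − 0.9375/2 = 0.90625, R_n = min(1.2×0.90625×0.3125×58, 2.4×0.875×0.3125×58) = 19.711 kips/bolt; interior L_c = 3.3125 − 0.9375 = 2.375, R_n = 38.063 kips/bolt. φR_n = 0.75 × (1×19.711 + 3×38.063) = 100.4 kips.
Block shear: shear path 1×[1.375+3×3.3125] = 1×11.3125 in, A_gv = 3.5352, A_nv = 1×(11.3125 − 3.5×1)×0.3125 = 2.4414 in²; tension to near edge: (1.875 − 0.5×1)×0.3125 = 0.42969 in². R_n = min(0.6×58×2.4414, 0.6×36×3.5352) + 1.0×58×0.42969 = min(84.961, 76.36) + 24.922 = 101.28 kips. φR_n = 0.75 × 101.28 = 76.0 kips.
Governing: min(151.5, 100.4, 76.0) = 76.0 kips → block shear.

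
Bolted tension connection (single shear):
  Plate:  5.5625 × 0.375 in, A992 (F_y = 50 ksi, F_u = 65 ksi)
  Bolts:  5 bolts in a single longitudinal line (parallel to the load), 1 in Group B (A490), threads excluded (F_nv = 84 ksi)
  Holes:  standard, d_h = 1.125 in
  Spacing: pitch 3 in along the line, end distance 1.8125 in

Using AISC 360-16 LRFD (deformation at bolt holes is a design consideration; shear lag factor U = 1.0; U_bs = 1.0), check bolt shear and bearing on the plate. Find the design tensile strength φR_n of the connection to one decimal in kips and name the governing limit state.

Bolt shear: A_b = π(1)²/4 = 0.7854 in². φR_n = 0.75 × 84 × 0.7854 × 5 × 1 = 247.4 kips.
Bearing (0.375 in plate, F_u = 65 ksi): end bolts L_c = 1.8125 − 1.125/2 = 1.25, R_n = min(1.2×1.25×0.375×65, 2.4×1×0.375×65) = 36.563 kips/bolt; interior L_c = 3 − 1.125 = 1.875, R_n = 54.844 kips/bolt. φR_n = 0.75 × (1×36.563 + 4×54.844) = 192.0 kips.
Governing: min(247.4, 192.0) = 192.0 kips → bearing.

192.0 kips (bearing governs)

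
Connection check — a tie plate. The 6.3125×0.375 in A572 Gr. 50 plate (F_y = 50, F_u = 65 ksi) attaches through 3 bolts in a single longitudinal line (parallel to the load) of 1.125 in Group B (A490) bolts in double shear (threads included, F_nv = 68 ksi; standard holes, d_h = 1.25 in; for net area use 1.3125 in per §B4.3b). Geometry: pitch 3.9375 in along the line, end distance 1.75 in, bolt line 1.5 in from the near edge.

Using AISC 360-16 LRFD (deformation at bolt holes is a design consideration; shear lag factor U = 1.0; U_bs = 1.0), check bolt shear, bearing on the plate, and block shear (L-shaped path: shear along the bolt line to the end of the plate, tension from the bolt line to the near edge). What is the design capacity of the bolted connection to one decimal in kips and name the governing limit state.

Bolt shear: A_b = π(1.125)²/4 = 0.99402 in². φR_n = 0.75 × 68 × 0.99402 × 3 × 2 = 304.2 kips.
Bearing (0.375 in plate, F_u = 65 ksi): end bolts L_c = 1.75 − 1.25/2 = 1.125, R_n = min(1.2×1.125×0.375×65, 2.4×1.125×0.375×65) = 32.906 kips/bolt; interior L_c = 3.9375 − 1.25 = 2.6875, R_n = 65.813 kips/bolt. φR_n = 0.75 × (1×32.906 + 2×65.813) = 123.4 kips.
Block shear: shear path 1×[1.75+2×3.9375] = 1×9.625 in, A_gv = 3.6094, A_nv = 1×(9.625 − 2.5×1.3125)×0.375 = 2.3789 in²; tension to near edge: (1.5 − 0.5×1.3125)×0.375 = 0.31641 in². R_n = min(0.6×65×2.3789, 0.6×50×3.6094) + 1.0×65×0.31641 = min(92.777, 108.28) + 20.567 = 113.34 kips. φR_n = 0.75 × 113.34 = 85.0 kips.
Governing: min(304.2, 123.4, 85.0) = 85.0 kips → block shear.

85.0 kips (block shear governs)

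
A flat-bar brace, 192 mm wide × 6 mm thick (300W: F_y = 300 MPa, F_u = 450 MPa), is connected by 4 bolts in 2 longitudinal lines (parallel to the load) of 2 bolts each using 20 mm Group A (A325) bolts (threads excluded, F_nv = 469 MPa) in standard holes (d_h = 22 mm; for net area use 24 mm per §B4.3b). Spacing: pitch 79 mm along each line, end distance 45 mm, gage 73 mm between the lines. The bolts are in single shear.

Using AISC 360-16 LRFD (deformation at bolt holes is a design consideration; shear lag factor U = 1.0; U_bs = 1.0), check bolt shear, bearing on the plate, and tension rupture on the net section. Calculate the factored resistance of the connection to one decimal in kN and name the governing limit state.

291.6 kN (net-section rupture governs)

Bolt shear: A_b = π(20)²/4 = 314.16 mm². φR_n = 0.75 × 469 × 314.16 × 4 × 1 = 442.0 kN.
Bearing (6 mm plate, F_u = 450 MPa): end bolts L_c = 45 − 22/2 = 34, R_n = min(1.2×34×6×450, 2.4×20×6×450) = 110.16 kN/bolt; interior L_c = 79 − 22 = 57, R_n = 129.6 kN/bolt. φR_n = 0.75 × (2×110.16 + 2×129.6) = 359.6 kN.
Tension rupture (net): A_n = (192 − 2×24)×6 = 864 mm² (U = 1.0, A_e = A_n). φR_n = 0.75 × 450 × 864 = 291.6 kN.
Governing: min(442.0, 359.6, 291.6) = 291.6 kN → net-section rupture.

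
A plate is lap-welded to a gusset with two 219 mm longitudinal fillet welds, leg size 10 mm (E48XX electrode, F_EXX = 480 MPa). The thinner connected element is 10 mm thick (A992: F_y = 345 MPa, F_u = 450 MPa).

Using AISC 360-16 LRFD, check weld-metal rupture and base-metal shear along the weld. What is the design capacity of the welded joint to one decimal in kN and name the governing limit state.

668.9 kN (weld metal governs)

Weld metal: throat = 0.707×10 = 7.07 mm, L = 2×219 = 438 mm. φR_n = 0.75 × 0.6 × 480 × 7.07 × 438 = 668.9 kN.
Base metal shear (10 mm plate): yield φR_n = 1.0×0.6×345×10×438 = 906.7 kN; rupture φR_n = 0.75×0.6×450×10×438 = 887.0 kN; take 887.0 kN (rupture).
Governing: min(668.9, 887.0) = 668.9 kN → weld metal.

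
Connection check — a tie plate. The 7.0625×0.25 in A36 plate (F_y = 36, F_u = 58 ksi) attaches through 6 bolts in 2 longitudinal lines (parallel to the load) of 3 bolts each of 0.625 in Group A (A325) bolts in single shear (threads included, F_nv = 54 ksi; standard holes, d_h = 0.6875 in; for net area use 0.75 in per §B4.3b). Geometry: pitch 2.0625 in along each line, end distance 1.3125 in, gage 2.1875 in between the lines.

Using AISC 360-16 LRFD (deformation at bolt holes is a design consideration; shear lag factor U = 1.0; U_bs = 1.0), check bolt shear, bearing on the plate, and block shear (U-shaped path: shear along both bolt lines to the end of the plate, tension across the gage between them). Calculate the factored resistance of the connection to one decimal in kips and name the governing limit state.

Bolt shear: A_b = π(0.625)²/4 = 0.3068 in². φR_n = 0.75 × 54 × 0.3068 × 6 × 1 = 74.6 kips.
Bearing (0.25 in plate, F_u = 58 ksi): end bolts L_c = 1.3125 − 0.6875/2 = 0.96875, R_n = min(1.2×0.96875×0.25×58, 2.4×0.625×0.25×58) = 16.856 kips/bolt; interior L_c = 2.0625 − 0.6875 = 1.375, R_n = 21.75 kips/bolt. φR_n = 0.75 × (2×16.856 + 4×21.75) = 90.5 kips.
Block shear: shear path 2×[1.3125+2×2.0625] = 2×5.4375 in, A_gv = 2.7188, A_nv = 2×(5.4375 − 2.5×0.75)×0.25 = 1.7813 in²; tension across gage: (2.1875 − 1×0.75)×0.25 = 0.35938 in². R_n = min(0.6×58×1.7813, 0.6×36×2.7188) + 1.0×58×0.35938 = min(61.989, 58.726) + 20.844 = 79.57 kips. φR_n = 0.75 × 79.57 = 59.7 kips.
Governing: min(74.6, 90.5, 59.7) = 59.7 kips → block shear.

59.7 kips (block shear governs)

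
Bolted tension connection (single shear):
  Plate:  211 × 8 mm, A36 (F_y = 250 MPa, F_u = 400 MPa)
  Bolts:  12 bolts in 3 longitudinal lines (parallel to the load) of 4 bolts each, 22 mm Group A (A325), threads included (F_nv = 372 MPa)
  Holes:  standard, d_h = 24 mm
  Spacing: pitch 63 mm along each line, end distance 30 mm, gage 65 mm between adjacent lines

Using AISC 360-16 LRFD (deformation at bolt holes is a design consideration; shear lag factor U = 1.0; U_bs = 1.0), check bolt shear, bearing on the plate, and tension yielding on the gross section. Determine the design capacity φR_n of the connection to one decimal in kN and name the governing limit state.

Bolt shear: A_b = π(22)²/4 = 380.13 mm². φR_n = 0.75 × 372 × 380.13 × 12 × 1 = 1272.7 kN.
Bearing (8 mm plate, F_u = 400 MPa): end bolts L_c = 30 − 24/2 = 18, R_n = min(1.2×18×8×400, 2.4×22×8×400) = 69.12 kN/bolt; interior L_c = 63 − 24 = 39, R_n = 149.76 kN/bolt. φR_n = 0.75 × (3×69.12 + 9×149.76) = 1166.4 kN.
Tension yield (gross): A_g = 211×8 = 1688 mm². φR_n = 0.90 × 250 × 1688 = 379.8 kN.
Governing: min(1272.7, 1166.4, 379.8) = 379.8 kN → gross-section yield.

379.8 kN (gross-section yield governs)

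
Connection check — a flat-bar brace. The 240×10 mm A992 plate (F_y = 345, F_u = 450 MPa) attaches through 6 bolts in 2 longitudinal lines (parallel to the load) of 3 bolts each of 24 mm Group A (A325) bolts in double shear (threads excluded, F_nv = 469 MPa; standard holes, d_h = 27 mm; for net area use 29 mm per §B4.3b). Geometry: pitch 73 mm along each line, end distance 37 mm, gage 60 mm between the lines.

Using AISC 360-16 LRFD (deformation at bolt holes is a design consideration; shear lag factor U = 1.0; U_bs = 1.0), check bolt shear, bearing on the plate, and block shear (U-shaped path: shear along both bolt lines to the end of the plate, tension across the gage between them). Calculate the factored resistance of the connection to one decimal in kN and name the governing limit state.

552.2 kN (block shear governs)

Bolt shear: A_b = π(24)²/4 = 452.39 mm². φR_n = 0.75 × 469 × 452.39 × 6 × 2 = 1909.5 kN.
Bearing (10 mm plate, F_u = 450 MPa): end bolts L_c = 37 − 27/2 = 23.5, R_n = min(1.2×23.5×10×450, 2.4×24×10×450) = 126.9 kN/bolt; interior L_c = 73 − 27 = 46, R_n = 248.4 kN/bolt. φR_n = 0.75 × (2×126.9 + 4×248.4) = 935.6 kN.
Block shear: shear path 2×[37+2×73] = 2×183 mm, A_gv = 3660, A_nv = 2×(183 − 2.5×29)×10 = 2210 mm²; tension across gage: (60 − 1×29)×10 = 310 mm². R_n = min(0.6×450×2210, 0.6×345×3660) + 1.0×450×310 = min(596.7, 757.62) + 139.5 = 736.2 kN. φR_n = 0.75 × 736.2 = 552.2 kN.
Governing: min(1909.5, 935.6, 552.2) = 552.2 kN → block shear.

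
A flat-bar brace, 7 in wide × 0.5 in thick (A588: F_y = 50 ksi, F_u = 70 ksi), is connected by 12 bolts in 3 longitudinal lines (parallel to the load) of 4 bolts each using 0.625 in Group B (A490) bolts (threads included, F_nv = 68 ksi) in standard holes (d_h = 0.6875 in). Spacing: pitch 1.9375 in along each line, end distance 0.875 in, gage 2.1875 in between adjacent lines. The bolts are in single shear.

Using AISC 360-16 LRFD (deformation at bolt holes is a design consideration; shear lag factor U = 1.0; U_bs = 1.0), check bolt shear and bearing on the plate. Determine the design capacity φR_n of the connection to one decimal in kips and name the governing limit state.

187.8 kips (bolt shear governs)

Bolt shear: A_b = π(0.625)²/4 = 0.3068 in². φR_n = 0.75 × 68 × 0.3068 × 12 × 1 = 187.8 kips.
Bearing (0.5 in plate, F_u = 70 ksi): end bolts L_c = 0.875 − 0.6875/2 = 0.53125, R_n = min(1.2×0.53125×0.5×70, 2.4×0.625×0.5×70) = 22.313 kips/bolt; interior L_c = 1.9375 − 0.6875 = 1.25, R_n = 52.5 kips/bolt. φR_n = 0.75 × (3×22.313 + 9×52.5) = 404.6 kips.
Governing: min(187.8, 404.6) = 187.8 kips → bolt shear.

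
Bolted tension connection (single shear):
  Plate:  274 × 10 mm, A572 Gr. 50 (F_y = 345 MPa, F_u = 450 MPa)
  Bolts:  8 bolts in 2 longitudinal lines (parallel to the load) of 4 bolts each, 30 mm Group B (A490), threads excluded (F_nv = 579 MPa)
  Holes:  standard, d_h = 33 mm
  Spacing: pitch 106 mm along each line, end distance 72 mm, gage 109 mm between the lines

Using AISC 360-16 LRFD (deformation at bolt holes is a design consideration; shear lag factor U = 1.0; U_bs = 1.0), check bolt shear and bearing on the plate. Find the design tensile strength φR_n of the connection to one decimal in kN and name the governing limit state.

1907.6 kN (bearing governs)

Bolt shear: A_b = π(30)²/4 = 706.86 mm². φR_n = 0.75 × 579 × 706.86 × 8 × 1 = 2455.6 kN.
Bearing (10 mm plate, F_u = 450 MPa): end bolts L_c = 72 − 33/2 = 55.5, R_n = min(1.2×55.5×10×450, 2.4×30×10×450) = 299.7 kN/bolt; interior L_c = 106 − 33 = 73, R_n = 324 kN/bolt. φR_n = 0.75 × (2×299.7 + 6×324) = 1907.6 kN.
Governing: min(2455.6, 1907.6) = 1907.6 kN → bearing.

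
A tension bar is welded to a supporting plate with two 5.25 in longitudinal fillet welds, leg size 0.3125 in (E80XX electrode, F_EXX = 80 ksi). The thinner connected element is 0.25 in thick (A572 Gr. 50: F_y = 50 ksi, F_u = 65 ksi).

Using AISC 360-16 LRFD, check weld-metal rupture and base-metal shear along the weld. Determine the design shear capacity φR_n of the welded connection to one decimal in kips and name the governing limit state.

76.8 kips (base-metal shear governs)

Weld metal: throat = 0.707×0.3125 = 0.22094 in, L = 2×5.25 = 10.5 in. φR_n = 0.75 × 0.6 × 80 × 0.22094 × 10.5 = 83.5 kips.
Base metal shear (0.25 in plate): yield φR_n = 1.0×0.6×50×0.25×10.5 = 78.8 kips; rupture φR_n = 0.75×0.6×65×0.25×10.5 = 76.8 kips; take 76.8 kips (rupture).
Governing: min(83.5, 76.8) = 76.8 kips → base-metal shear.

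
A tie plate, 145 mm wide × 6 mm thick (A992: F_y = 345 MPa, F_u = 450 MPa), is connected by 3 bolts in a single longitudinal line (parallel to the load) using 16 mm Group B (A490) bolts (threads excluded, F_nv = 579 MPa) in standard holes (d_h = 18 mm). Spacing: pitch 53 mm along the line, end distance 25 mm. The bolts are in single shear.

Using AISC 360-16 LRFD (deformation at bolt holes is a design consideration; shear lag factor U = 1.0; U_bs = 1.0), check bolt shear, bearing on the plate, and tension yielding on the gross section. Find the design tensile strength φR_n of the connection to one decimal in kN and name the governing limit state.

194.4 kN (bearing governs)

Bolt shear: A_b = π(16)²/4 = 201.06 mm². φR_n = 0.75 × 579 × 201.06 × 3 × 1 = 261.9 kN.
Bearing (6 mm plate, F_u = 450 MPa): end bolts L_c = 25 − 18/2 = 16, R_n = min(1.2×16×6×450, 2.4×16×6×450) = 51.84 kN/bolt; interior L_c = 53 − 18 = 35, R_n = 103.68 kN/bolt. φR_n = 0.75 × (1×51.84 + 2×103.68) = 194.4 kN.
Tension yield (gross): A_g = 145×6 = 870 mm². φR_n = 0.90 × 345 × 870 = 270.1 kN.
Governing: min(261.9, 194.4, 270.1) = 194.4 kN → bearing.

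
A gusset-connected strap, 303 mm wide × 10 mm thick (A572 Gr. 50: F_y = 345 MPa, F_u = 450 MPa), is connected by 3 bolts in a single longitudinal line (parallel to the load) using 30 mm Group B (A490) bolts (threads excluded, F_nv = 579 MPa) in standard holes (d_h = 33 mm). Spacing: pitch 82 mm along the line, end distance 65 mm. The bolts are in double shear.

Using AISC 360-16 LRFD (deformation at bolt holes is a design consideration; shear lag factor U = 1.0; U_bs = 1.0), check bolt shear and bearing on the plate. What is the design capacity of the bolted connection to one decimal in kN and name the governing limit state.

Bolt shear: A_b = π(30)²/4 = 706.86 mm². φR_n = 0.75 × 579 × 706.86 × 3 × 2 = 1841.7 kN.
Bearing (10 mm plate, F_u = 450 MPa): end bolts L_c = 65 − 33/2 = 48.5, R_n = min(1.2×48.5×10×450, 2.4×30×10×450) = 261.9 kN/bolt; interior L_c = 82 − 33 = 49, R_n = 264.6 kN/bolt. φR_n = 0.75 × (1×261.9 + 2×264.6) = 593.3 kN.
Governing: min(1841.7, 593.3) = 593.3 kN → bearing.

593.3 kN (bearing governs)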